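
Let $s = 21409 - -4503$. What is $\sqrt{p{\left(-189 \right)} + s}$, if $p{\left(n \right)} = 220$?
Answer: $2 \sqrt{6533} \approx 161.65$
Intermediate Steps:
$s = 25912$ ($s = 21409 + 4503 = 25912$)
$\sqrt{p{\left(-189 \right)} + s} = \sqrt{220 + 25912} = \sqrt{26132} = 2 \sqrt{6533}$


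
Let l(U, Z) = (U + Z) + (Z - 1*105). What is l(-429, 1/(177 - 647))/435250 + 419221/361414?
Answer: 10708535438619/9241694805625 ≈ 1.1587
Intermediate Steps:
l(U, Z) = -105 + U + 2*Z (l(U, Z) = (U + Z) + (Z - 105) = (U + Z) + (-105 + Z) = -105 + U + 2*Z)
l(-429, 1/(177 - 647))/435250 + 419221/361414 = (-105 - 429 + 2/(177 - 647))/435250 + 419221/361414 = (-105 - 429 + 2/(-470))*(1/435250) + 419221*(1/361414) = (-105 - 429 + 2*(-1/470))*(1/435250) + 419221/361414 = (-105 - 429 - 1/235)*(1/435250) + 419221/361414 = -125491/235*1/435250 + 419221/361414 = -125491/102283750 + 419221/361414 = 10708535438619/9241694805625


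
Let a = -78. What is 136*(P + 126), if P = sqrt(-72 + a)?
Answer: 17136 + 680*I*sqrt(6) ≈ 17136.0 + 1665.7*I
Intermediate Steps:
P = 5*I*sqrt(6) (P = sqrt(-72 - 78) = sqrt(-150) = 5*I*sqrt(6) ≈ 12.247*I)
136*(P + 126) = 136*(5*I*sqrt(6) + 126) = 136*(126 + 5*I*sqrt(6)) = 17136 + 680*I*sqrt(6)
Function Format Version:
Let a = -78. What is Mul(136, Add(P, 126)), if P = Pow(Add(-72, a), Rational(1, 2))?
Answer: Add(17136, Mul(680, I, Pow(6, Rational(1, 2)))) ≈ Add(17136., Mul(1665.7, I))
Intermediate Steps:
P = Mul(5, I, Pow(6, Rational(1, 2))) (P = Pow(Add(-72, -78), Rational(1, 2)) = Pow(-150, Rational(1, 2)) = Mul(5, I, Pow(6, Rational(1, 2))) ≈ Mul(12.247, I))
Mul(136, Add(P, 126)) = Mul(136, Add(Mul(5, I, Pow(6, Rational(1, 2))), 126)) = Mul(136, Add(126, Mul(5, I, Pow(6, Rational(1, 2))))) = Add(17136, Mul(680, I, Pow(6, Rational(1, 2))))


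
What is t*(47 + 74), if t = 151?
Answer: 18271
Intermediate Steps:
t*(47 + 74) = 151*(47 + 74) = 151*121 = 18271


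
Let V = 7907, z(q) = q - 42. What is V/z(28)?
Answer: -7907/14 ≈ -564.79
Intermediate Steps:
z(q) = -42 + q
V/z(28) = 7907/(-42 + 28) = 7907/(-14) = 7907*(-1/14) = -7907/14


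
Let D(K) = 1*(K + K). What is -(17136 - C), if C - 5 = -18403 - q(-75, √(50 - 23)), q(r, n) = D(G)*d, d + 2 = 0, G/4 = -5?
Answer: -35614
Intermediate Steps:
G = -20 (G = 4*(-5) = -20)
d = -2 (d = -2 + 0 = -2)
D(K) = 2*K (D(K) = 1*(2*K) = 2*K)
q(r, n) = 80 (q(r, n) = (2*(-20))*(-2) = -40*(-2) = 80)
C = -18478 (C = 5 + (-18403 - 1*80) = 5 + (-18403 - 80) = 5 - 18483 = -18478)
-(17136 - C) = -(17136 - 1*(-18478)) = -(17136 + 18478) = -1*35614 = -35614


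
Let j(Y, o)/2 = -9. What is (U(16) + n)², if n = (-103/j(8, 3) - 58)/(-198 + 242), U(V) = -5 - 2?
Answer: 42055225/627264 ≈ 67.046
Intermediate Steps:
j(Y, o) = -18 (j(Y, o) = 2*(-9) = -18)
U(V) = -7
n = -941/792 (n = (-103/(-18) - 58)/(-198 + 242) = (-103*(-1/18) - 58)/44 = (103/18 - 58)*(1/44) = -941/18*1/44 = -941/792 ≈ -1.1881)
(U(16) + n)² = (-7 - 941/792)² = (-6485/792)² = 42055225/627264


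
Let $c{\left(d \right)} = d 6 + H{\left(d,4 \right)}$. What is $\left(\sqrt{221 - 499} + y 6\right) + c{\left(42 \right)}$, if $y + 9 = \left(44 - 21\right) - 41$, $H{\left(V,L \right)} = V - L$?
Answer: $128 + i \sqrt{278} \approx 128.0 + 16.673 i$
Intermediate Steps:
$y = -27$ ($y = -9 + \left(\left(44 - 21\right) - 41\right) = -9 + \left(23 - 41\right) = -9 - 18 = -27$)
$c{\left(d \right)} = -4 + 7 d$ ($c{\left(d \right)} = d 6 + \left(d - 4\right) = 6 d + \left(d - 4\right) = 6 d + \left(-4 + d\right) = -4 + 7 d$)
$\left(\sqrt{221 - 499} + y 6\right) + c{\left(42 \right)} = \left(\sqrt{221 - 499} - 162\right) + \left(-4 + 7 \cdot 42\right) = \left(\sqrt{-278} - 162\right) + \left(-4 + 294\right) = \left(i \sqrt{278} - 162\right) + 290 = \left(-162 + i \sqrt{278}\right) + 290 = 128 + i \sqrt{278}$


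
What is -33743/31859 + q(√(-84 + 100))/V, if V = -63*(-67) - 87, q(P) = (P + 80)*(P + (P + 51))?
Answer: 3066607/21950851 ≈ 0.13970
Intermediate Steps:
q(P) = (51 + 2*P)*(80 + P) (q(P) = (80 + P)*(P + (51 + P)) = (80 + P)*(51 + 2*P) = (51 + 2*P)*(80 + P))
V = 4134 (V = 4221 - 87 = 4134)
-33743/31859 + q(√(-84 + 100))/V = -33743/31859 + (4080 + 2*(√(-84 + 100))² + 211*√(-84 + 100))/4134 = -33743*1/31859 + (4080 + 2*(√16)² + 211*√16)*(1/4134) = -33743/31859 + (4080 + 2*4² + 211*4)*(1/4134) = -33743/31859 + (4080 + 2*16 + 844)*(1/4134) = -33743/31859 + (4080 + 32 + 844)*(1/4134) = -33743/31859 + 4956*(1/4134) = -33743/31859 + 826/689 = 3066607/21950851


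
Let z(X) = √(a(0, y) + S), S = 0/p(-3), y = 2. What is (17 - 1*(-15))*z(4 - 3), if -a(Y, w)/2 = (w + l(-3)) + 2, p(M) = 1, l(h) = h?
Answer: 32*I*√2 ≈ 45.255*I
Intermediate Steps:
a(Y, w) = 2 - 2*w (a(Y, w) = -2*((w - 3) + 2) = -2*((-3 + w) + 2) = -2*(-1 + w) = 2 - 2*w)
S = 0 (S = 0/1 = 0*1 = 0)
z(X) = I*√2 (z(X) = √((2 - 2*2) + 0) = √((2 - 4) + 0) = √(-2 + 0) = √(-2) = I*√2)
(17 - 1*(-15))*z(4 - 3) = (17 - 1*(-15))*(I*√2) = (17 + 15)*(I*√2) = 32*(I*√2) = 32*I*√2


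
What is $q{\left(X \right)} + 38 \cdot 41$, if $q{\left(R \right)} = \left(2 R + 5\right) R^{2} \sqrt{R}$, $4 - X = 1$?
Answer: $1558 + 99 \sqrt{3} \approx 1729.5$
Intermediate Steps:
$X = 3$ ($X = 4 - 1 = 3$)
$q{\left(R \right)} = R^{\frac{5}{2}} \left(5 + 2 R\right)$ ($q{\left(R \right)} = \left(5 + 2 R\right) R^{2} \sqrt{R} = R^{2} \left(5 + 2 R\right) \sqrt{R} = R^{\frac{5}{2}} \left(5 + 2 R\right)$)
$q{\left(X \right)} + 38 \cdot 41 = 3^{\frac{5}{2}} \left(5 + 2 \cdot 3\right) + 38 \cdot 41 = 9 \sqrt{3} \left(5 + 6\right) + 1558 = 9 \sqrt{3} \cdot 11 + 1558 = 99 \sqrt{3} + 1558 = 1558 + 99 \sqrt{3}$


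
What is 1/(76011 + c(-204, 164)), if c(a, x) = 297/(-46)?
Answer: 46/3496209 ≈ 1.3157e-5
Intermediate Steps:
c(a, x) = -297/46 (c(a, x) = 297*(-1/46) = -297/46)
1/(76011 + c(-204, 164)) = 1/(76011 - 297/46) = 1/(3496209/46) = 46/3496209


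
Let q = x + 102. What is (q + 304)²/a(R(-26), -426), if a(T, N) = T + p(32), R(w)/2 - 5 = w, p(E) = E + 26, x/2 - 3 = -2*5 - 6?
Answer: 9025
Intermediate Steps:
x = -26 (x = 6 + 2*(-2*5 - 6) = 6 + 2*(-10 - 6) = 6 + 2*(-16) = 6 - 32 = -26)
p(E) = 26 + E
R(w) = 10 + 2*w
q = 76 (q = -26 + 102 = 76)
a(T, N) = 58 + T (a(T, N) = T + (26 + 32) = T + 58 = 58 + T)
(q + 304)²/a(R(-26), -426) = (76 + 304)²/(58 + (10 + 2*(-26))) = 380²/(58 + (10 - 52)) = 144400/(58 - 42) = 144400/16 = 144400*(1/16) = 9025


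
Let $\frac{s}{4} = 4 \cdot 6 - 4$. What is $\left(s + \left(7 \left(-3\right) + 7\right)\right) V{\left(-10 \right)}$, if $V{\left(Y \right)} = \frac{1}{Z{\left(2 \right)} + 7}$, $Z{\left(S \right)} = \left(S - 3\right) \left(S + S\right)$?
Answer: $22$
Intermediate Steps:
$Z{\left(S \right)} = 2 S \left(-3 + S\right)$ ($Z{\left(S \right)} = \left(-3 + S\right) 2 S = 2 S \left(-3 + S\right)$)
$s = 80$ ($s = 4 \left(4 \cdot 6 - 4\right) = 4 \left(24 - 4\right) = 4 \cdot 20 = 80$)
$V{\left(Y \right)} = \frac{1}{3}$ ($V{\left(Y \right)} = \frac{1}{2 \cdot 2 \left(-3 + 2\right) + 7} = \frac{1}{2 \cdot 2 \left(-1\right) + 7} = \frac{1}{-4 + 7} = \frac{1}{3}$)
$\left(s + \left(7 \left(-3\right) + 7\right)\right) V{\left(-10 \right)} = \left(80 + \left(7 \left(-3\right) + 7\right)\right) \frac{1}{3} = \left(80 + \left(-21 + 7\right)\right) \frac{1}{3} = \left(80 - 14\right) \frac{1}{3} = 66 \cdot \frac{1}{3} = 22$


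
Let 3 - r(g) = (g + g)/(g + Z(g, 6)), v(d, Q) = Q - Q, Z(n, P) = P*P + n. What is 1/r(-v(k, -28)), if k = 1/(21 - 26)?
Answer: ⅓ ≈ 0.33333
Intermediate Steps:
Z(n, P) = n + P² (Z(n, P) = P² + n = n + P²)
k = -⅕ (k = 1/(-5) = -⅕ ≈ -0.20000)
v(d, Q) = 0
r(g) = 3 - 2*g/(36 + 2*g) (r(g) = 3 - (g + g)/(g + (g + 6²)) = 3 - 2*g/(g + (g + 36)) = 3 - 2*g/(g + (36 + g)) = 3 - 2*g/(36 + 2*g))
1/r(-v(k, -28)) = 1/(2*(27 - 1*0)/(18 - 1*0)) = 1/(2*(27 + 0)/(18 + 0)) = 1/(2*27/18) = 1/(2*(1/18)*27) = 1/3 = ⅓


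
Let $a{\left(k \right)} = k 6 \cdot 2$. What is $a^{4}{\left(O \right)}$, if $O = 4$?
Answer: $5308416$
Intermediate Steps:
$a{\left(k \right)} = 12 k$ ($a{\left(k \right)} = 6 k 2 = 12 k$)
$a^{4}{\left(O \right)} = \left(12 \cdot 4\right)^{4} = 48^{4} = 5308416$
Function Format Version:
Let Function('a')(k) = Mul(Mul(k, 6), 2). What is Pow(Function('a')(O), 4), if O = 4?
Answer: 5308416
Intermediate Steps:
Function('a')(k) = Mul(12, k) (Function('a')(k) = Mul(Mul(6, k), 2) = Mul(12, k))
Pow(Function('a')(O), 4) = Pow(Mul(12, 4), 4) = Pow(48, 4) = 5308416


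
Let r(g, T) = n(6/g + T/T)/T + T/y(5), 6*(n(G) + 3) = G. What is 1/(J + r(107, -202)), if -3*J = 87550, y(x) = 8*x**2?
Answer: -270175/7884876183 ≈ -3.4265e-5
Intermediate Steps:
J = -87550/3 (J = -1/3*87550 = -87550/3 ≈ -29183.)
n(G) = -3 + G/6
r(g, T) = T/200 + (-17/6 + 1/g)/T (r(g, T) = (-3 + (6/g + T/T)/6)/T + T/((8*5**2)) = (-3 + (6/g + 1)/6)/T + T/((8*25)) = (-3 + (1 + 6/g)/6)/T + T/200 = (-3 + (1/6 + 1/g))/T + T*(1/200) = (-17/6 + 1/g)/T + T/200 = T/200 + (-17/6 + 1/g)/T)
1/(J + r(107, -202)) = 1/(-87550/3 + (-17/6/(-202) + (1/200)*(-202) + 1/(-202*107))) = 1/(-87550/3 + (-17/6*(-1/202) - 101/100 - 1/202*1/107)) = 1/(-87550/3 + (17/1212 - 101/100 - 1/21614)) = 1/(-87550/3 - 807299/810525) = 1/(-7884876183/270175) = -270175/7884876183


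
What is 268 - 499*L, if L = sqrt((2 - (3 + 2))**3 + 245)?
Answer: 268 - 499*sqrt(218) ≈ -7099.6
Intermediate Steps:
L = sqrt(218) (L = sqrt((2 - 1*5)**3 + 245) = sqrt((2 - 5)**3 + 245) = sqrt((-3)**3 + 245) = sqrt(-27 + 245) = sqrt(218) ≈ 14.765)
268 - 499*L = 268 - 499*sqrt(218)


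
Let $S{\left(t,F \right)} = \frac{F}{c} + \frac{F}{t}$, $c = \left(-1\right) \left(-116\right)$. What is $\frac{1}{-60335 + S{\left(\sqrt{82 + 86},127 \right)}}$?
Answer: $- \frac{17048913588}{1028627508582091} - \frac{427228 \sqrt{42}}{1028627508582091} \approx -1.6577 \cdot 10^{-5}$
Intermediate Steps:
$c = 116$
$S{\left(t,F \right)} = \frac{F}{116} + \frac{F}{t}$
$\frac{1}{-60335 + S{\left(\sqrt{82 + 86},127 \right)}} = \frac{1}{-60335 + \left(\frac{1}{116} \cdot 127 + \frac{127}{\sqrt{82 + 86}}\right)} = \frac{1}{-60335 + \left(\frac{127}{116} + \frac{127}{\sqrt{168}}\right)} = \frac{1}{-60335 + \left(\frac{127}{116} + \frac{127}{2 \sqrt{42}}\right)} = \frac{1}{-60335 + \left(\frac{127}{116} + 127 \frac{\sqrt{42}}{84}\right)} = \frac{1}{-60335 + \left(\frac{127}{116} + \frac{127 \sqrt{42}}{84}\right)} = \frac{1}{- \frac{6998733}{116} + \frac{127 \sqrt{42}}{84}}$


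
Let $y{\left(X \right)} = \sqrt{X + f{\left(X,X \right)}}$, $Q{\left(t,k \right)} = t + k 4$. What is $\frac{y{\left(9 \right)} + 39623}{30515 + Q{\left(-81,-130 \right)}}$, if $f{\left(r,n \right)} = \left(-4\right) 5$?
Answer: $\frac{39623}{29914} + \frac{i \sqrt{11}}{29914} \approx 1.3246 + 0.00011087 i$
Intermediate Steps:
$f{\left(r,n \right)} = -20$
$Q{\left(t,k \right)} = t + 4 k$
$y{\left(X \right)} = \sqrt{-20 + X}$ ($y{\left(X \right)} = \sqrt{X - 20} = \sqrt{-20 + X}$)
$\frac{y{\left(9 \right)} + 39623}{30515 + Q{\left(-81,-130 \right)}} = \frac{\sqrt{-20 + 9} + 39623}{30515 + \left(-81 + 4 \left(-130\right)\right)} = \frac{\sqrt{-11} + 39623}{30515 - 601} = \frac{i \sqrt{11} + 39623}{30515 - 601} = \frac{39623 + i \sqrt{11}}{29914} = \left(39623 + i \sqrt{11}\right) \frac{1}{29914} = \frac{39623}{29914} + \frac{i \sqrt{11}}{29914}$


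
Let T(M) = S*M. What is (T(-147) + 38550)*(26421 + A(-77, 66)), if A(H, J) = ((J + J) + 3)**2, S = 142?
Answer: 789162696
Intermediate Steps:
T(M) = 142*M
A(H, J) = (3 + 2*J)**2 (A(H, J) = (2*J + 3)**2 = (3 + 2*J)**2)
(T(-147) + 38550)*(26421 + A(-77, 66)) = (142*(-147) + 38550)*(26421 + (3 + 2*66)**2) = (-20874 + 38550)*(26421 + (3 + 132)**2) = 17676*(26421 + 135**2) = 17676*(26421 + 18225) = 17676*44646 = 789162696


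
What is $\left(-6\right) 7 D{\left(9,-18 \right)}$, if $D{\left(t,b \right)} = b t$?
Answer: $6804$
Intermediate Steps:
$\left(-6\right) 7 D{\left(9,-18 \right)} = \left(-6\right) 7 \left(\left(-18\right) 9\right) = \left(-42\right) \left(-162\right) = 6804$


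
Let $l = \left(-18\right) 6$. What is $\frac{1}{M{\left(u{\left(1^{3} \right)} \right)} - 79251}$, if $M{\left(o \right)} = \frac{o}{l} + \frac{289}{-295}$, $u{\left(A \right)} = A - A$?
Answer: $- \frac{295}{23379334} \approx -1.2618 \cdot 10^{-5}$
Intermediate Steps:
$l = -108$
$u{\left(A \right)} = 0$
$M{\left(o \right)} = - \frac{289}{295} - \frac{o}{108}$ ($M{\left(o \right)} = \frac{o}{-108} + \frac{289}{-295} = o \left(- \frac{1}{108}\right) + 289 \left(- \frac{1}{295}\right) = - \frac{o}{108} - \frac{289}{295} = - \frac{289}{295} - \frac{o}{108}$)
$\frac{1}{M{\left(u{\left(1^{3} \right)} \right)} - 79251} = \frac{1}{\left(- \frac{289}{295} - 0\right) - 79251} = \frac{1}{\left(- \frac{289}{295} + 0\right) - 79251} = \frac{1}{- \frac{289}{295} - 79251} = \frac{1}{- \frac{23379334}{295}} = - \frac{295}{23379334}$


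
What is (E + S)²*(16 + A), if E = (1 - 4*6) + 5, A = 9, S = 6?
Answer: 3600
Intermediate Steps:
E = -18 (E = (1 - 24) + 5 = -23 + 5 = -18)
(E + S)²*(16 + A) = (-18 + 6)²*(16 + 9) = (-12)²*25 = 144*25 = 3600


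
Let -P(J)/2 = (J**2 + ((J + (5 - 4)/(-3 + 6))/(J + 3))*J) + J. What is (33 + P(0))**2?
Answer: 1089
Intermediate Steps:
P(J) = -2*J - 2*J**2 - 2*J*(1/3 + J)/(3 + J) (P(J) = -2*((J**2 + ((J + (5 - 4)/(-3 + 6))/(J + 3))*J) + J) = -2*((J**2 + ((J + 1/3)/(3 + J))*J) + J) = -2*((J**2 + ((1/3 + J)/(3 + J))*J) + J) = -2*((J**2 + J*(1/3 + J)/(3 + J)) + J) = -2*(J + J**2 + J*(1/3 + J)/(3 + J)) = -2*J - 2*J**2 - 2*J*(1/3 + J)/(3 + J))
(33 + P(0))**2 = (33 - 2*0*(10 + 3*0**2 + 15*0)/(9 + 3*0))**2 = (33 - 2*0*(10 + 3*0 + 0)/(9 + 0))**2 = (33 - 2*0*(10 + 0 + 0)/9)**2 = (33 - 2*0*1/9*10)**2 = (33 + 0)**2 = 33**2 = 1089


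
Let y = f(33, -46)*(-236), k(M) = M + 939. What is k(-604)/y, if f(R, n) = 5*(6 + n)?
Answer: 67/9440 ≈ 0.0070975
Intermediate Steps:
f(R, n) = 30 + 5*n
k(M) = 939 + M
y = 47200 (y = (30 + 5*(-46))*(-236) = (30 - 230)*(-236) = -200*(-236) = 47200)
k(-604)/y = (939 - 604)/47200 = 335*(1/47200) = 67/9440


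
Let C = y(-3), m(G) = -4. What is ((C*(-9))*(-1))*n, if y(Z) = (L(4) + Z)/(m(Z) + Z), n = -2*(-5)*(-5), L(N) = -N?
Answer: -450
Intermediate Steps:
n = -50 (n = 10*(-5) = -50)
y(Z) = 1 (y(Z) = (-1*4 + Z)/(-4 + Z) = (-4 + Z)/(-4 + Z) = 1)
C = 1
((C*(-9))*(-1))*n = ((1*(-9))*(-1))*(-50) = -9*(-1)*(-50) = 9*(-50) = -450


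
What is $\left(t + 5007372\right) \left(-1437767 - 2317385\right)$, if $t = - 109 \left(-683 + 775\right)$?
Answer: $-18765786316288$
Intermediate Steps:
$t = -10028$ ($t = \left(-109\right) 92 = -10028$)
$\left(t + 5007372\right) \left(-1437767 - 2317385\right) = \left(-10028 + 5007372\right) \left(-1437767 - 2317385\right) = 4997344 \left(-3755152\right) = -18765786316288$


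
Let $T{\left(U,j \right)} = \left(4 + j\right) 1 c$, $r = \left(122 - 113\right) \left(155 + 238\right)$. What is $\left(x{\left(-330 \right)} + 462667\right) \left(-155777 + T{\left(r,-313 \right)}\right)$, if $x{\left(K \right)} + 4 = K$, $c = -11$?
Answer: $-70449377874$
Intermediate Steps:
$r = 3537$ ($r = 9 \cdot 393 = 3537$)
$x{\left(K \right)} = -4 + K$
$T{\left(U,j \right)} = -44 - 11 j$ ($T{\left(U,j \right)} = \left(4 + j\right) 1 \left(-11\right) = \left(4 + j\right) \left(-11\right) = -44 - 11 j$)
$\left(x{\left(-330 \right)} + 462667\right) \left(-155777 + T{\left(r,-313 \right)}\right) = \left(\left(-4 - 330\right) + 462667\right) \left(-155777 - -3399\right) = \left(-334 + 462667\right) \left(-155777 + \left(-44 + 3443\right)\right) = 462333 \left(-155777 + 3399\right) = 462333 \left(-152378\right) = -70449377874$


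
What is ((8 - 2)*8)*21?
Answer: 1008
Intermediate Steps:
((8 - 2)*8)*21 = (6*8)*21 = 48*21 = 1008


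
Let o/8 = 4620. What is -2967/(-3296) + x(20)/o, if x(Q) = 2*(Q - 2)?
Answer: 1143531/1268960 ≈ 0.90116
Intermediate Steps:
o = 36960 (o = 8*4620 = 36960)
x(Q) = -4 + 2*Q (x(Q) = 2*(-2 + Q) = -4 + 2*Q)
-2967/(-3296) + x(20)/o = -2967/(-3296) + (-4 + 2*20)/36960 = -2967*(-1/3296) + (-4 + 40)*(1/36960) = 2967/3296 + 36*(1/36960) = 2967/3296 + 3/3080 = 1143531/1268960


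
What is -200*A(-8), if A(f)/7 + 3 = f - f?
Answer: 4200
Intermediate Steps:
A(f) = -21 (A(f) = -21 + 7*(f - f) = -21 + 7*0 = -21 + 0 = -21)
-200*A(-8) = -200*(-21) = 4200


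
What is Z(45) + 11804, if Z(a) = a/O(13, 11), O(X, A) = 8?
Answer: 94477/8 ≈ 11810.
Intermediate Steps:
Z(a) = a/8
Z(45) + 11804 = (⅛)*45 + 11804 = 45/8 + 11804 = 94477/8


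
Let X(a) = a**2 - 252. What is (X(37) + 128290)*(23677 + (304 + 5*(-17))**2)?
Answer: 9270458666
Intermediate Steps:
X(a) = -252 + a**2
(X(37) + 128290)*(23677 + (304 + 5*(-17))**2) = ((-252 + 37**2) + 128290)*(23677 + (304 + 5*(-17))**2) = ((-252 + 1369) + 128290)*(23677 + (304 - 85)**2) = (1117 + 128290)*(23677 + 219**2) = 129407*(23677 + 47961) = 129407*71638 = 9270458666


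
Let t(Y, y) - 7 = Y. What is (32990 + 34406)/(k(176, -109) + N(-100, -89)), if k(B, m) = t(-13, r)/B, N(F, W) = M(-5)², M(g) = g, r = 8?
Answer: 5930848/2197 ≈ 2699.5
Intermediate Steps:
t(Y, y) = 7 + Y
N(F, W) = 25 (N(F, W) = (-5)² = 25)
k(B, m) = -6/B (k(B, m) = (7 - 13)/B = -6/B)
(32990 + 34406)/(k(176, -109) + N(-100, -89)) = (32990 + 34406)/(-6/176 + 25) = 67396/(-6*1/176 + 25) = 67396/(-3/88 + 25) = 67396/(2197/88) = 67396*(88/2197) = 5930848/2197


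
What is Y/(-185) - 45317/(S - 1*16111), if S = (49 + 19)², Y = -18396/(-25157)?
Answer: 210696042413/53461014915 ≈ 3.9411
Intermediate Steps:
Y = 18396/25157 (Y = -18396*(-1/25157) = 18396/25157 ≈ 0.73125)
S = 4624 (S = 68² = 4624)
Y/(-185) - 45317/(S - 1*16111) = (18396/25157)/(-185) - 45317/(4624 - 1*16111) = (18396/25157)*(-1/185) - 45317/(4624 - 16111) = -18396/4654045 - 45317/(-11487) = -18396/4654045 - 45317*(-1/11487) = -18396/4654045 + 45317/11487 = 210696042413/53461014915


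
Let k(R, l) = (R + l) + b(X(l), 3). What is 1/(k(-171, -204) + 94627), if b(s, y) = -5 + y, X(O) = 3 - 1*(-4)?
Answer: 1/94250 ≈ 1.0610e-5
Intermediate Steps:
X(O) = 7 (X(O) = 3 + 4 = 7)
k(R, l) = -2 + R + l (k(R, l) = (R + l) + (-5 + 3) = (R + l) - 2 = -2 + R + l)
1/(k(-171, -204) + 94627) = 1/((-2 - 171 - 204) + 94627) = 1/(-377 + 94627) = 1/94250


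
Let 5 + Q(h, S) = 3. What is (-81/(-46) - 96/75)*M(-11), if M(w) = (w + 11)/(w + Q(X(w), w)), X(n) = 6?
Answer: 0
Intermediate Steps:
Q(h, S) = -2 (Q(h, S) = -5 + 3 = -2)
M(w) = (11 + w)/(-2 + w) (M(w) = (w + 11)/(w - 2) = (11 + w)/(-2 + w))
(-81/(-46) - 96/75)*M(-11) = (-81/(-46) - 96/75)*((11 - 11)/(-2 - 11)) = (-81*(-1/46) - 96*1/75)*(0/(-13)) = (81/46 - 32/25)*(-1/13*0) = (553/1150)*0 = 0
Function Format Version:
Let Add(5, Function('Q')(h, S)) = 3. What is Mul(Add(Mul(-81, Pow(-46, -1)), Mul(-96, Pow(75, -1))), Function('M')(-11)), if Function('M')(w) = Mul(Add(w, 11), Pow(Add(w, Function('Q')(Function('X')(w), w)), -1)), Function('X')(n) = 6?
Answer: 0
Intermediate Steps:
Function('Q')(h, S) = -2 (Function('Q')(h, S) = Add(-5, 3) = -2)
Function('M')(w) = Mul(Pow(Add(-2, w), -1), Add(11, w)) (Function('M')(w) = Mul(Add(w, 11), Pow(Add(w, -2), -1)) = Mul(Add(11, w), Pow(Add(-2, w), -1)) = Mul(Pow(Add(-2, w), -1), Add(11, w)))
Mul(Add(Mul(-81, Pow(-46, -1)), Mul(-96, Pow(75, -1))), Function('M')(-11)) = Mul(Add(Mul(-81, Pow(-46, -1)), Mul(-96, Pow(75, -1))), Mul(Pow(Add(-2, -11), -1), Add(11, -11))) = Mul(Add(Mul(-81, Rational(-1, 46)), Mul(-96, Rational(1, 75))), Mul(Pow(-13, -1), 0)) = Mul(Add(Rational(81, 46), Rational(-32, 25)), Mul(Rational(-1, 13), 0)) = Mul(Rational(553, 1150), 0) = 0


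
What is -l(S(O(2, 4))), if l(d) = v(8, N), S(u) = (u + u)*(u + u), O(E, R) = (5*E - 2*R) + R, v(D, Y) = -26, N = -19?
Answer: 26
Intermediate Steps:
O(E, R) = -R + 5*E (O(E, R) = (-2*R + 5*E) + R = -R + 5*E)
S(u) = 4*u² (S(u) = (2*u)*(2*u) = 4*u²)
l(d) = -26
-l(S(O(2, 4))) = -1*(-26) = 26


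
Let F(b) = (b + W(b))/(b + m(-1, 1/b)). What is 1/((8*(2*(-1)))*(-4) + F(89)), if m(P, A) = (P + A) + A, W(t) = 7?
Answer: 3917/254960 ≈ 0.015363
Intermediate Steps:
m(P, A) = P + 2*A (m(P, A) = (A + P) + A = P + 2*A)
F(b) = (7 + b)/(-1 + b + 2/b) (F(b) = (b + 7)/(b + (-1 + 2/b)) = (7 + b)/(-1 + b + 2/b))
1/((8*(2*(-1)))*(-4) + F(89)) = 1/((8*(2*(-1)))*(-4) + 89*(7 + 89)/(2 + 89*(-1 + 89))) = 1/((8*(-2))*(-4) + 89*96/(2 + 89*88)) = 1/(-16*(-4) + 89*96/(2 + 7832)) = 1/(64 + 89*96/7834) = 1/(64 + 89*(1/7834)*96) = 1/(64 + 4272/3917) = 1/(254960/3917) = 3917/254960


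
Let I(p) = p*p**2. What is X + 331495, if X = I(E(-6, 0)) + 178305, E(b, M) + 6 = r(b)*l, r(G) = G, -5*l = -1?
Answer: 63678344/125 ≈ 5.0943e+5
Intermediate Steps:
l = 1/5 (l = -1/5*(-1) = 1/5 ≈ 0.20000)
E(b, M) = -6 + b/5 (E(b, M) = -6 + b*(1/5) = -6 + b/5)
I(p) = p**3
X = 22241469/125 (X = (-6 + (1/5)*(-6))**3 + 178305 = (-6 - 6/5)**3 + 178305 = (-36/5)**3 + 178305 = -46656/125 + 178305 = 22241469/125 ≈ 1.7793e+5)
X + 331495 = 22241469/125 + 331495 = 63678344/125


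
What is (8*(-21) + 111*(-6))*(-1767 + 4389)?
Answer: -2186748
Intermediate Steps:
(8*(-21) + 111*(-6))*(-1767 + 4389) = (-168 - 666)*2622 = -834*2622 = -2186748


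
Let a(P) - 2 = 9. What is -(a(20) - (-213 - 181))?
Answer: -405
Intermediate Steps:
a(P) = 11 (a(P) = 2 + 9 = 11)
-(a(20) - (-213 - 181)) = -(11 - (-213 - 181)) = -(11 - 1*(-394)) = -(11 + 394) = -1*405 = -405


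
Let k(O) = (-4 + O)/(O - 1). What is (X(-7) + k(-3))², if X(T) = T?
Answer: 441/16 ≈ 27.563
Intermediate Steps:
k(O) = (-4 + O)/(-1 + O)
(X(-7) + k(-3))² = (-7 + (-4 - 3)/(-1 - 3))² = (-7 - 7/(-4))² = (-7 - ¼*(-7))² = (-7 + 7/4)² = (-21/4)² = 441/16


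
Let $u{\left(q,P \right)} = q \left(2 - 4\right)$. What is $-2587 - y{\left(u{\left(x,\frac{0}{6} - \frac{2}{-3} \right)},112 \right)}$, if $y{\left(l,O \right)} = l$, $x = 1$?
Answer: $-2585$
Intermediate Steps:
$u{\left(q,P \right)} = - 2 q$ ($u{\left(q,P \right)} = q \left(-2\right) = - 2 q$)
$-2587 - y{\left(u{\left(x,\frac{0}{6} - \frac{2}{-3} \right)},112 \right)} = -2587 - \left(-2\right) 1 = -2587 - -2 = -2587 + 2 = -2585$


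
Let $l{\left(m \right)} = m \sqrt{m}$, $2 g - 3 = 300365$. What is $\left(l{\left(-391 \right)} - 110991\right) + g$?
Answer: $39193 - 391 i \sqrt{391} \approx 39193.0 - 7731.5 i$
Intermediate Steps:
$g = 150184$ ($g = \frac{3}{2} + \frac{1}{2} \cdot 300365 = \frac{3}{2} + \frac{300365}{2} = 150184$)
$l{\left(m \right)} = m^{\frac{3}{2}}$
$\left(l{\left(-391 \right)} - 110991\right) + g = \left(\left(-391\right)^{\frac{3}{2}} - 110991\right) + 150184 = \left(- 391 i \sqrt{391} - 110991\right) + 150184 = \left(-110991 - 391 i \sqrt{391}\right) + 150184 = 39193 - 391 i \sqrt{391}$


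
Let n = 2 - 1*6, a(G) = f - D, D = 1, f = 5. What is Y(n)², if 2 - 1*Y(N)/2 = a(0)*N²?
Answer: 15376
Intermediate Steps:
a(G) = 4 (a(G) = 5 - 1*1 = 5 - 1 = 4)
n = -4 (n = 2 - 6 = -4)
Y(N) = 4 - 8*N²
Y(n)² = (4 - 8*(-4)²)² = (4 - 8*16)² = (4 - 128)² = (-124)² = 15376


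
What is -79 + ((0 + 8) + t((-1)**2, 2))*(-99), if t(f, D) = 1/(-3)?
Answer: -838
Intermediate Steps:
t(f, D) = -1/3 (t(f, D) = 1*(-1/3) = -1/3)
-79 + ((0 + 8) + t((-1)**2, 2))*(-99) = -79 + ((0 + 8) - 1/3)*(-99) = -79 + (8 - 1/3)*(-99) = -79 + (23/3)*(-99) = -79 - 759 = -838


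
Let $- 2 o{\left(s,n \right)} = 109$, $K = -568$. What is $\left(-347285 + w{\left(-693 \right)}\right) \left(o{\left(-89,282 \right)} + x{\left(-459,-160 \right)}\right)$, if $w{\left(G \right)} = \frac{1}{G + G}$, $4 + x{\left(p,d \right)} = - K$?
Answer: $- \frac{490482414209}{2772} \approx -1.7694 \cdot 10^{8}$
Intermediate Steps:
$o{\left(s,n \right)} = - \frac{109}{2}$ ($o{\left(s,n \right)} = \left(- \frac{1}{2}\right) 109 = - \frac{109}{2}$)
$x{\left(p,d \right)} = 564$ ($x{\left(p,d \right)} = -4 - -568 = -4 + 568 = 564$)
$w{\left(G \right)} = \frac{1}{2 G}$
$\left(-347285 + w{\left(-693 \right)}\right) \left(o{\left(-89,282 \right)} + x{\left(-459,-160 \right)}\right) = \left(-347285 + \frac{1}{2 \left(-693\right)}\right) \left(- \frac{109}{2} + 564\right) = \left(-347285 + \frac{1}{2} \left(- \frac{1}{693}\right)\right) \frac{1019}{2} = \left(-347285 - \frac{1}{1386}\right) \frac{1019}{2} = \left(- \frac{481337011}{1386}\right) \frac{1019}{2} = - \frac{490482414209}{2772}$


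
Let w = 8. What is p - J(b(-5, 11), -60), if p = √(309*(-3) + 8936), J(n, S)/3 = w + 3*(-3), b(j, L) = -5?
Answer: 3 + √8009 ≈ 92.493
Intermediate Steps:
J(n, S) = -3 (J(n, S) = 3*(8 + 3*(-3)) = 3*(8 - 9) = 3*(-1) = -3)
p = √8009 (p = √(-927 + 8936) = √8009 ≈ 89.493)
p - J(b(-5, 11), -60) = √8009 - 1*(-3) = √8009 + 3 = 3 + √8009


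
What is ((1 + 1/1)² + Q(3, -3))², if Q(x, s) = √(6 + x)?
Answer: 49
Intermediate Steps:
((1 + 1/1)² + Q(3, -3))² = ((1 + 1/1)² + √(6 + 3))² = ((1 + 1)² + √9)² = (2² + 3)² = (4 + 3)² = 7² = 49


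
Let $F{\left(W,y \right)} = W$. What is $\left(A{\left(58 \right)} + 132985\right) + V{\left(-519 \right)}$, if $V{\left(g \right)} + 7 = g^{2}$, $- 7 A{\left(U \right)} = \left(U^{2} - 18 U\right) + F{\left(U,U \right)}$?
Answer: $\frac{2813995}{7} \approx 4.02 \cdot 10^{5}$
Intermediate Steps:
$A{\left(U \right)} = - \frac{U^{2}}{7} + \frac{17 U}{7}$ ($A{\left(U \right)} = - \frac{\left(U^{2} - 18 U\right) + U}{7} = - \frac{U^{2} - 17 U}{7} = - \frac{U^{2}}{7} + \frac{17 U}{7}$)
$V{\left(g \right)} = -7 + g^{2}$
$\left(A{\left(58 \right)} + 132985\right) + V{\left(-519 \right)} = \left(\frac{1}{7} \cdot 58 \left(17 - 58\right) + 132985\right) - \left(7 - \left(-519\right)^{2}\right) = \left(\frac{1}{7} \cdot 58 \left(17 - 58\right) + 132985\right) + \left(-7 + 269361\right) = \left(\frac{1}{7} \cdot 58 \left(-41\right) + 132985\right) + 269354 = \left(- \frac{2378}{7} + 132985\right) + 269354 = \frac{928517}{7} + 269354 = \frac{2813995}{7}$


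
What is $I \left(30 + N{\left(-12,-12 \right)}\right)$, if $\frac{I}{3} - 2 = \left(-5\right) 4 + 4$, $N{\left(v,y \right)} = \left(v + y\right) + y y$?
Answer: $-6300$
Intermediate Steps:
$N{\left(v,y \right)} = v + y + y^{2}$ ($N{\left(v,y \right)} = \left(v + y\right) + y^{2} = v + y + y^{2}$)
$I = -42$ ($I = 6 + 3 \left(\left(-5\right) 4 + 4\right) = 6 + 3 \left(-20 + 4\right) = 6 + 3 \left(-16\right) = 6 - 48 = -42$)
$I \left(30 + N{\left(-12,-12 \right)}\right) = - 42 \left(30 - \left(24 - 144\right)\right) = - 42 \left(30 - -120\right) = - 42 \left(30 + 120\right) = \left(-42\right) 150 = -6300$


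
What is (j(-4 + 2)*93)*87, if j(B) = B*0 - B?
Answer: 16182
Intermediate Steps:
j(B) = -B (j(B) = 0 - B = -B)
(j(-4 + 2)*93)*87 = (-(-4 + 2)*93)*87 = (-1*(-2)*93)*87 = (2*93)*87 = 186*87 = 16182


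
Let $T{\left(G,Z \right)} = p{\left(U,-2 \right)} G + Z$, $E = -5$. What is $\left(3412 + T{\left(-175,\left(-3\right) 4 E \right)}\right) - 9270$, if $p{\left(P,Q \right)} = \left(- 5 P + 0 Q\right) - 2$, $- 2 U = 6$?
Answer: $-8073$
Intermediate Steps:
$U = -3$ ($U = \left(- \frac{1}{2}\right) 6 = -3$)
$p{\left(P,Q \right)} = -2 - 5 P$ ($p{\left(P,Q \right)} = \left(- 5 P + 0\right) - 2 = - 5 P - 2 = -2 - 5 P$)
$T{\left(G,Z \right)} = Z + 13 G$ ($T{\left(G,Z \right)} = \left(-2 - -15\right) G + Z = \left(-2 + 15\right) G + Z = 13 G + Z = Z + 13 G$)
$\left(3412 + T{\left(-175,\left(-3\right) 4 E \right)}\right) - 9270 = \left(3412 + \left(\left(-3\right) 4 \left(-5\right) + 13 \left(-175\right)\right)\right) - 9270 = \left(3412 - 2215\right) - 9270 = 1197 - 9270 = -8073$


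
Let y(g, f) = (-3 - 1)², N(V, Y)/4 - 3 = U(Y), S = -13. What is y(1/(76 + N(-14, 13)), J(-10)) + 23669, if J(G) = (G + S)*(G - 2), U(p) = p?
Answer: 23685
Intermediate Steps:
N(V, Y) = 12 + 4*Y
J(G) = (-13 + G)*(-2 + G) (J(G) = (G - 13)*(G - 2) = (-13 + G)*(-2 + G))
y(g, f) = 16 (y(g, f) = (-4)² = 16)
y(1/(76 + N(-14, 13)), J(-10)) + 23669 = 16 + 23669 = 23685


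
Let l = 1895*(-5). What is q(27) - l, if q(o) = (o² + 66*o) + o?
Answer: 12013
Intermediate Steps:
l = -9475
q(o) = o² + 67*o
q(27) - l = 27*(67 + 27) - 1*(-9475) = 27*94 + 9475 = 2538 + 9475 = 12013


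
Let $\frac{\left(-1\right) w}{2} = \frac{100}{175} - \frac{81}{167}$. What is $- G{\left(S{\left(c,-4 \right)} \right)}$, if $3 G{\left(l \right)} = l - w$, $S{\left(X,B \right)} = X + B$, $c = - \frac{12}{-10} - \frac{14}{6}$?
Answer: $\frac{86983}{52605} \approx 1.6535$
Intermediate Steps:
$w = - \frac{202}{1169}$ ($w = - 2 \left(\frac{100}{175} - \frac{81}{167}\right) = - 2 \left(100 \cdot \frac{1}{175} - \frac{81}{167}\right) = - 2 \left(\frac{4}{7} - \frac{81}{167}\right) = \left(-2\right) \frac{101}{1169} = - \frac{202}{1169} \approx -0.1728$)
$c = - \frac{17}{15}$ ($c = \left(-12\right) \left(- \frac{1}{10}\right) - \frac{7}{3} = \frac{6}{5} - \frac{7}{3} = - \frac{17}{15} \approx -1.1333$)
$S{\left(X,B \right)} = B + X$
$G{\left(l \right)} = \frac{202}{3507} + \frac{l}{3}$ ($G{\left(l \right)} = \frac{l - - \frac{202}{1169}}{3} = \frac{l + \frac{202}{1169}}{3} = \frac{\frac{202}{1169} + l}{3} = \frac{202}{3507} + \frac{l}{3}$)
$- G{\left(S{\left(c,-4 \right)} \right)} = - (\frac{202}{3507} + \frac{-4 - \frac{17}{15}}{3}) = - (\frac{202}{3507} + \frac{1}{3} \left(- \frac{77}{15}\right)) = - (\frac{202}{3507} - \frac{77}{45}) = \left(-1\right) \left(- \frac{86983}{52605}\right) = \frac{86983}{52605}$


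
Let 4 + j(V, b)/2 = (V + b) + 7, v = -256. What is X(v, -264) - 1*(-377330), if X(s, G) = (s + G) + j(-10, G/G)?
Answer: 376798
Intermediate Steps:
j(V, b) = 6 + 2*V + 2*b (j(V, b) = -8 + 2*((V + b) + 7) = -8 + 2*(7 + V + b) = -8 + (14 + 2*V + 2*b) = 6 + 2*V + 2*b)
X(s, G) = -12 + G + s (X(s, G) = (s + G) + (6 + 2*(-10) + 2*(G/G)) = (G + s) + (6 - 20 + 2*1) = (G + s) + (6 - 20 + 2) = (G + s) - 12 = -12 + G + s)
X(v, -264) - 1*(-377330) = (-12 - 264 - 256) - 1*(-377330) = -532 + 377330 = 376798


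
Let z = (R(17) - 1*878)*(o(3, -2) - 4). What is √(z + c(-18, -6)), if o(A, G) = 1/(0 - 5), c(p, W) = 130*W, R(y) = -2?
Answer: 54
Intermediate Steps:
o(A, G) = -⅕ (o(A, G) = 1/(-5) = -⅕)
z = 3696 (z = (-2 - 1*878)*(-⅕ - 4) = (-2 - 878)*(-21/5) = -880*(-21/5) = 3696)
√(z + c(-18, -6)) = √(3696 + 130*(-6)) = √(3696 - 780) = √2916 = 54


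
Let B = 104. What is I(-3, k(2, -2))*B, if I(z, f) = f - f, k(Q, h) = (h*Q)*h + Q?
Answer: 0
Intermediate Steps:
k(Q, h) = Q + Q*h**2 (k(Q, h) = (Q*h)*h + Q = Q*h**2 + Q = Q + Q*h**2)
I(z, f) = 0
I(-3, k(2, -2))*B = 0*104 = 0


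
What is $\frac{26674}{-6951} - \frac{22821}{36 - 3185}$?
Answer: $\frac{74632345}{21888699} \approx 3.4096$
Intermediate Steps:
$\frac{26674}{-6951} - \frac{22821}{36 - 3185} = 26674 \left(- \frac{1}{6951}\right) - \frac{22821}{36 - 3185} = - \frac{26674}{6951} - \frac{22821}{-3149} = - \frac{26674}{6951} - - \frac{22821}{3149} = - \frac{26674}{6951} + \frac{22821}{3149} = \frac{74632345}{21888699}$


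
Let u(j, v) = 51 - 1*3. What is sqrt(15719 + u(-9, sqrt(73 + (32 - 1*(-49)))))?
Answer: sqrt(15767) ≈ 125.57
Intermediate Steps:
u(j, v) = 48 (u(j, v) = 51 - 3 = 48)
sqrt(15719 + u(-9, sqrt(73 + (32 - 1*(-49))))) = sqrt(15719 + 48) = sqrt(15767)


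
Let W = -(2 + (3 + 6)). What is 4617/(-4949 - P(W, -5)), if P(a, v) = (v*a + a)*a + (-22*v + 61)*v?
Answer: -243/190 ≈ -1.2789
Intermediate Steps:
W = -11 (W = -(2 + 9) = -1*11 = -11)
P(a, v) = a*(a + a*v) + v*(61 - 22*v) (P(a, v) = (a*v + a)*a + (61 - 22*v)*v = (a + a*v)*a + v*(61 - 22*v) = a*(a + a*v) + v*(61 - 22*v))
4617/(-4949 - P(W, -5)) = 4617/(-4949 - ((-11)² - 22*(-5)² + 61*(-5) - 5*(-11)²)) = 4617/(-4949 - (121 - 22*25 - 305 - 5*121)) = 4617/(-4949 - (121 - 550 - 305 - 605)) = 4617/(-4949 - 1*(-1339)) = 4617/(-4949 + 1339) = 4617/(-3610) = 4617*(-1/3610) = -243/190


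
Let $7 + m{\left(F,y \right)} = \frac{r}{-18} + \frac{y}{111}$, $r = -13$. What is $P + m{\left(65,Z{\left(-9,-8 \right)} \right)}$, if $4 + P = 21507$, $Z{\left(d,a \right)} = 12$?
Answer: $\frac{14316889}{666} \approx 21497.0$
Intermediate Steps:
$m{\left(F,y \right)} = - \frac{113}{18} + \frac{y}{111}$ ($m{\left(F,y \right)} = -7 + \left(- \frac{13}{-18} + \frac{y}{111}\right) = -7 + \left(\left(-13\right) \left(- \frac{1}{18}\right) + y \frac{1}{111}\right) = -7 + \left(\frac{13}{18} + \frac{y}{111}\right) = - \frac{113}{18} + \frac{y}{111}$)
$P = 21503$ ($P = -4 + 21507 = 21503$)
$P + m{\left(65,Z{\left(-9,-8 \right)} \right)} = 21503 + \left(- \frac{113}{18} + \frac{1}{111} \cdot 12\right) = 21503 + \left(- \frac{113}{18} + \frac{4}{37}\right) = 21503 - \frac{4109}{666} = \frac{14316889}{666}$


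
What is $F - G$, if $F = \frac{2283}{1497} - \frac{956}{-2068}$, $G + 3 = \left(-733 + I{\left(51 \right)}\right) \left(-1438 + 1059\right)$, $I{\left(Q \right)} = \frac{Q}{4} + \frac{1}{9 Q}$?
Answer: $- \frac{129293589903983}{473656788} \approx -2.7297 \cdot 10^{5}$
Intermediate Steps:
$I{\left(Q \right)} = \frac{Q}{4} + \frac{1}{9 Q}$ ($I{\left(Q \right)} = Q \frac{1}{4} + \frac{1}{9 Q} = \frac{Q}{4} + \frac{1}{9 Q}$)
$G = \frac{501174617}{1836}$ ($G = -3 + \left(-733 + \left(\frac{1}{4} \cdot 51 + \frac{1}{9 \cdot 51}\right)\right) \left(-1438 + 1059\right) = -3 + \left(-733 + \left(\frac{51}{4} + \frac{1}{9} \cdot \frac{1}{51}\right)\right) \left(-379\right) = -3 + \left(-733 + \left(\frac{51}{4} + \frac{1}{459}\right)\right) \left(-379\right) = -3 + \left(-733 + \frac{23413}{1836}\right) \left(-379\right) = -3 - - \frac{501180125}{1836} = -3 + \frac{501180125}{1836} = \frac{501174617}{1836} \approx 2.7297 \cdot 10^{5}$)
$F = \frac{512698}{257983}$ ($F = 2283 \cdot \frac{1}{1497} - - \frac{239}{517} = \frac{761}{499} + \frac{239}{517} = \frac{512698}{257983} \approx 1.9873$)
$F - G = \frac{512698}{257983} - \frac{501174617}{1836} = - \frac{129293589903983}{473656788}$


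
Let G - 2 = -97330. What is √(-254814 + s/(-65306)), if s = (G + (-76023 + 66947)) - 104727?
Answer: I*√1086735722562618/65306 ≈ 504.79*I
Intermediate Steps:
G = -97328 (G = 2 - 97330 = -97328)
s = -211131 (s = (-97328 + (-76023 + 66947)) - 104727 = (-97328 - 9076) - 104727 = -106404 - 104727 = -211131)
√(-254814 + s/(-65306)) = √(-254814 - 211131/(-65306)) = √(-254814 - 211131*(-1/65306)) = √(-254814 + 211131/65306) = √(-16640671953/65306) = I*√1086735722562618/65306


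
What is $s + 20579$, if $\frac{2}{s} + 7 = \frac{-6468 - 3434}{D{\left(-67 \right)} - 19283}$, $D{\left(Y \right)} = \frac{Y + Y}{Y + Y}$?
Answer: $\frac{643454531}{31268} \approx 20579.0$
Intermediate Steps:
$D{\left(Y \right)} = 1$ ($D{\left(Y \right)} = \frac{2 Y}{2 Y} = 2 Y \frac{1}{2 Y} = 1$)
$s = - \frac{9641}{31268}$ ($s = \frac{2}{-7 + \frac{-6468 - 3434}{1 - 19283}} = \frac{2}{-7 - \frac{9902}{-19282}} = \frac{2}{-7 - - \frac{4951}{9641}} = \frac{2}{-7 + \frac{4951}{9641}} = \frac{2}{- \frac{62536}{9641}} = 2 \left(- \frac{9641}{62536}\right) = - \frac{9641}{31268} \approx -0.30833$)
$s + 20579 = - \frac{9641}{31268} + 20579 = \frac{643454531}{31268}$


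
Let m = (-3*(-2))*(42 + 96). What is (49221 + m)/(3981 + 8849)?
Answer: 50049/12830 ≈ 3.9009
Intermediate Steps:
m = 828 (m = 6*138 = 828)
(49221 + m)/(3981 + 8849) = (49221 + 828)/(3981 + 8849) = 50049/12830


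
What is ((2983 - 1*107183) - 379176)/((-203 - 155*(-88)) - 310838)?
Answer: 483376/297401 ≈ 1.6253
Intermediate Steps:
((2983 - 1*107183) - 379176)/((-203 - 155*(-88)) - 310838) = ((2983 - 107183) - 379176)/((-203 + 13640) - 310838) = (-104200 - 379176)/(13437 - 310838) = -483376/(-297401) = -483376*(-1/297401) = 483376/297401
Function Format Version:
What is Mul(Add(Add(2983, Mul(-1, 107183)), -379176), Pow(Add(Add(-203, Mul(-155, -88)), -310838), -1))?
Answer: Rational(483376, 297401) ≈ 1.6253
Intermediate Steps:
Mul(Add(Add(2983, Mul(-1, 107183)), -379176), Pow(Add(Add(-203, Mul(-155, -88)), -310838), -1)) = Mul(Add(Add(2983, -107183), -379176), Pow(Add(Add(-203, 13640), -310838), -1)) = Mul(Add(-104200, -379176), Pow(Add(13437, -310838), -1)) = Mul(-483376, Pow(-297401, -1)) = Mul(-483376, Rational(-1, 297401)) = Rational(483376, 297401)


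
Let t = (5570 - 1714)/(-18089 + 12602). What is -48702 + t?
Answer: -267231730/5487 ≈ -48703.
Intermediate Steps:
t = -3856/5487 (t = 3856/(-5487) = 3856*(-1/5487) = -3856/5487 ≈ -0.70275)
-48702 + t = -48702 - 3856/5487 = -267231730/5487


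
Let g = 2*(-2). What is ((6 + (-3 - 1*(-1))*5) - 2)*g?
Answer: 24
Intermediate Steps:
g = -4
((6 + (-3 - 1*(-1))*5) - 2)*g = ((6 + (-3 - 1*(-1))*5) - 2)*(-4) = ((6 + (-3 + 1)*5) - 2)*(-4) = ((6 - 2*5) - 2)*(-4) = ((6 - 10) - 2)*(-4) = (-4 - 2)*(-4) = -6*(-4) = 24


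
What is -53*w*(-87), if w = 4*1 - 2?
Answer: 9222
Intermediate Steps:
w = 2 (w = 4 - 2 = 2)
-53*w*(-87) = -53*2*(-87) = -106*(-87) = 9222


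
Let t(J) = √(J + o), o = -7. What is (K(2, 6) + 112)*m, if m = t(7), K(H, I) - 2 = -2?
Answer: 0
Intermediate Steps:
K(H, I) = 0 (K(H, I) = 2 - 2 = 0)
t(J) = √(-7 + J) (t(J) = √(J - 7) = √(-7 + J))
m = 0 (m = √(-7 + 7) = √0 = 0)
(K(2, 6) + 112)*m = (0 + 112)*0 = 112*0 = 0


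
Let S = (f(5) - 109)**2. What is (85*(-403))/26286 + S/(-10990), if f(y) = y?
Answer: -25414301/11110890 ≈ -2.2873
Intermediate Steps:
S = 10816 (S = (5 - 109)**2 = (-104)**2 = 10816)
(85*(-403))/26286 + S/(-10990) = (85*(-403))/26286 + 10816/(-10990) = -34255*1/26286 + 10816*(-1/10990) = -2635/2022 - 5408/5495 = -25414301/11110890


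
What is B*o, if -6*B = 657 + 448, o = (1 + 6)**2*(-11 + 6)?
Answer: 270725/6 ≈ 45121.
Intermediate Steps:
o = -245 (o = 7**2*(-5) = 49*(-5) = -245)
B = -1105/6 (B = -(657 + 448)/6 = -1/6*1105 = -1105/6 ≈ -184.17)
B*o = -1105/6*(-245) = 270725/6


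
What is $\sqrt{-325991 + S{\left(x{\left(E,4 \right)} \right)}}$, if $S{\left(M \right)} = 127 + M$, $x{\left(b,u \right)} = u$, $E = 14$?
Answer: $2 i \sqrt{81465} \approx 570.84 i$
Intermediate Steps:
$\sqrt{-325991 + S{\left(x{\left(E,4 \right)} \right)}} = \sqrt{-325991 + \left(127 + 4\right)} = \sqrt{-325991 + 131} = \sqrt{-325860} = 2 i \sqrt{81465}$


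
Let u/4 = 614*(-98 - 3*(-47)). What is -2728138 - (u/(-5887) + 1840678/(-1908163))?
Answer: -30645931874688688/11233355581 ≈ -2.7281e+6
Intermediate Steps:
u = 105608 (u = 4*(614*(-98 - 3*(-47))) = 4*(614*(-98 + 141)) = 4*(614*43) = 4*26402 = 105608)
-2728138 - (u/(-5887) + 1840678/(-1908163)) = -2728138 - (105608/(-5887) + 1840678/(-1908163)) = -2728138 - (105608*(-1/5887) + 1840678*(-1/1908163)) = -2728138 - (-105608/5887 - 1840678/1908163) = -2728138 - 1*(-212353349490/11233355581) = -2728138 + 212353349490/11233355581 = -30645931874688688/11233355581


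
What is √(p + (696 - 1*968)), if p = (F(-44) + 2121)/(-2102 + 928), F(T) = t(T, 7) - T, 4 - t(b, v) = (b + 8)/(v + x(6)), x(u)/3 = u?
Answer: I*√9435979214/5870 ≈ 16.548*I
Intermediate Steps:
x(u) = 3*u
t(b, v) = 4 - (8 + b)/(18 + v) (t(b, v) = 4 - (b + 8)/(v + 3*6) = 4 - (8 + b)/(v + 18) = 4 - (8 + b)/(18 + v))
F(T) = 92/25 - 26*T/25 (F(T) = (64 - T + 4*7)/(18 + 7) - T = (64 - T + 28)/25 - T = (92 - T)/25 - T = (92/25 - T/25) - T = 92/25 - 26*T/25)
p = -54261/29350 (p = ((92/25 - 26/25*(-44)) + 2121)/(-2102 + 928) = ((92/25 + 1144/25) + 2121)/(-1174) = (1236/25 + 2121)*(-1/1174) = (54261/25)*(-1/1174) = -54261/29350 ≈ -1.8488)
√(p + (696 - 1*968)) = √(-54261/29350 + (696 - 1*968)) = √(-54261/29350 + (696 - 968)) = √(-54261/29350 - 272) = √(-8037461/29350) = I*√9435979214/5870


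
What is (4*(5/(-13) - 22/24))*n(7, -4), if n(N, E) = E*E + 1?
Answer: -3451/39 ≈ -88.487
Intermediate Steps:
n(N, E) = 1 + E² (n(N, E) = E² + 1 = 1 + E²)
(4*(5/(-13) - 22/24))*n(7, -4) = (4*(5/(-13) - 22/24))*(1 + (-4)²) = (4*(5*(-1/13) - 22*1/24))*(1 + 16) = (4*(-5/13 - 11/12))*17 = (4*(-203/156))*17 = -203/39*17 = -3451/39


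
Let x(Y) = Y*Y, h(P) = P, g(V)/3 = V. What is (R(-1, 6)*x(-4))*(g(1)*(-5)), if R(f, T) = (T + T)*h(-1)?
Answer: 2880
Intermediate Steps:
g(V) = 3*V
x(Y) = Y²
R(f, T) = -2*T (R(f, T) = (T + T)*(-1) = (2*T)*(-1) = -2*T)
(R(-1, 6)*x(-4))*(g(1)*(-5)) = (-2*6*(-4)²)*((3*1)*(-5)) = (-12*16)*(3*(-5)) = -192*(-15) = 2880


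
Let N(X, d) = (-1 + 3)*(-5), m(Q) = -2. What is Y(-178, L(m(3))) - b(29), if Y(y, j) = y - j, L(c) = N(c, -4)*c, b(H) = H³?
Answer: -24587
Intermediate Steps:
N(X, d) = -10 (N(X, d) = 2*(-5) = -10)
L(c) = -10*c
Y(-178, L(m(3))) - b(29) = (-178 - (-10)*(-2)) - 1*29³ = (-178 - 1*20) - 1*24389 = (-178 - 20) - 24389 = -198 - 24389 = -24587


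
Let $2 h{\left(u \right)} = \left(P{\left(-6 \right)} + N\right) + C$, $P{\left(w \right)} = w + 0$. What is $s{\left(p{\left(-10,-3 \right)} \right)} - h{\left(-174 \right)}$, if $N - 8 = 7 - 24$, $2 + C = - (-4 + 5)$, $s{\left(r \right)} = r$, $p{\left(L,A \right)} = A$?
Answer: $6$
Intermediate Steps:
$C = -3$ ($C = -2 - \left(-4 + 5\right) = -2 - 1 = -3$)
$P{\left(w \right)} = w$
$N = -9$ ($N = 8 + \left(7 - 24\right) = 8 - 17 = -9$)
$h{\left(u \right)} = -9$ ($h{\left(u \right)} = \frac{\left(-6 - 9\right) - 3}{2} = \frac{-15 - 3}{2} = \frac{1}{2} \left(-18\right) = -9$)
$s{\left(p{\left(-10,-3 \right)} \right)} - h{\left(-174 \right)} = -3 - -9 = -3 + 9 = 6$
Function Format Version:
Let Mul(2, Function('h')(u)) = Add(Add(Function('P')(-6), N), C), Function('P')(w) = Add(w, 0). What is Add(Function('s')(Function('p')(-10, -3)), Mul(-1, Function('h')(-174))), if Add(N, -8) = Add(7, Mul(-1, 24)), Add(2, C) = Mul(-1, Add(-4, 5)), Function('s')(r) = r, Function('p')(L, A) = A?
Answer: 6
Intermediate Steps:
C = -3 (C = Add(-2, Mul(-1, Add(-4, 5))) = Add(-2, Mul(-1, 1)) = Add(-2, -1) = -3)
Function('P')(w) = w
N = -9 (N = Add(8, Add(7, Mul(-1, 24))) = Add(8, Add(7, -24)) = Add(8, -17) = -9)
Function('h')(u) = -9 (Function('h')(u) = Mul(Rational(1, 2), Add(Add(-6, -9), -3)) = Mul(Rational(1, 2), Add(-15, -3)) = Mul(Rational(1, 2), -18) = -9)
Add(Function('s')(Function('p')(-10, -3)), Mul(-1, Function('h')(-174))) = Add(-3, Mul(-1, -9)) = Add(-3, 9) = 6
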